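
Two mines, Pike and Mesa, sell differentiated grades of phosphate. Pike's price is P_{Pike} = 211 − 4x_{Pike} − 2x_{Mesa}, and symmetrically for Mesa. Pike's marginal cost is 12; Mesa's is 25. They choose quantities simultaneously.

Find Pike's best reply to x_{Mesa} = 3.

Mine Pike's profit: π = x_{Pike}(211 − 4x_{Pike} − 2x_{Mesa}) − 12x_{Pike}.
∂π/∂x_{Pike} = 199 − 8x_{Pike} − 2x_{Mesa} = 0 ⇒ x_{Pike} = 24.875 − 0.25x_{Mesa}.
At x_{Mesa} = 3: x_{Pike} = 24.875 − 0.25·3 = 24.125.

24.125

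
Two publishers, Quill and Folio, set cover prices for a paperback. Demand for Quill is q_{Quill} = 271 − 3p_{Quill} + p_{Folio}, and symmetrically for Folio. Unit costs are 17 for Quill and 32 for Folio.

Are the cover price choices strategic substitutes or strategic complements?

strategic complements

Quill's profit: π = (p_{Quill} − 17)(271 − 3p_{Quill} + p_{Folio}).
∂π/∂p_{Quill} = 322 − 6p_{Quill} + p_{Folio} = 0 ⇒ p_{Quill} = 161/3 + (1/6)p_{Folio}.
The best-response slope dp_{Quill}/dp_{Folio} = 1/6 > 0: the reaction function is upward-sloping, so the choices are strategic complements.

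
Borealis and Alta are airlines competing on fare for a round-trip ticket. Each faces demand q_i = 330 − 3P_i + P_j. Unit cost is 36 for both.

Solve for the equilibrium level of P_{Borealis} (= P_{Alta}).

Borealis's profit: π = (P_{Borealis} − 36)(330 − 3P_{Borealis} + P_{Alta}).
∂π/∂P_{Borealis} = 438 − 6P_{Borealis} + P_{Alta} = 0 ⇒ P_{Borealis} = 73 + (1/6)P_{Alta}.
The game is symmetric, so in equilibrium P_{Alta} = P_{Borealis}: the reaction function gives (5/6)P_{Borealis} = 73, hence P_{Borealis} = 87.6.

87.6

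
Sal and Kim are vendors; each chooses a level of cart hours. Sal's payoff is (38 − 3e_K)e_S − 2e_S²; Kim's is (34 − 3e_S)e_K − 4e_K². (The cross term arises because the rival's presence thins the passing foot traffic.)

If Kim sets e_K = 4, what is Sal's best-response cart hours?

Expanding Sal's payoff: 38e_S − 3e_Ke_S − 2e_S².
∂π/∂e_S = 38 − 3e_K − 4e_S = 0, so e_S = 9.5 − 0.75e_K.
At e_K = 4: e_S = 9.5 − 0.75·4 = 6.5.

6.5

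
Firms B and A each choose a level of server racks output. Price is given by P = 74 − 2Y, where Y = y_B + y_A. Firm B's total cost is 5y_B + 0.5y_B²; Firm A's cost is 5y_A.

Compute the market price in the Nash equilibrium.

Firm B's profit: π = y_B(74 − 2(y_B + y_A)) − 5y_B − 0.5y_B².
∂π/∂y_B = 69 − 5y_B − 2y_A = 0, so y_B = 13.8 − 0.4y_A.
For A: ∂π/∂y_A = 69 − 4y_A − 2y_B = 0 ⇒ y_A = 17.25 − 0.5y_B.
Substituting the second reaction function into the first: y_B = 13.8 − 0.4(17.25 − 0.5y_B), which gives 0.8y_B = 6.9 ⇒ y_B = 8.625.
Then y_A = 17.25 − 0.5·8.625 = 12.9375.
Equilibrium price: P = 74 − 2·21.5625 = 30.875.

30.875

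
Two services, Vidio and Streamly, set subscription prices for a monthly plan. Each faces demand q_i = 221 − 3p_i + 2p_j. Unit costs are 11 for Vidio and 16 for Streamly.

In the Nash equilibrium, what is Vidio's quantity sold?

160.3125

Vidio's profit: π = (p_{Vidio} − 11)(221 − 3p_{Vidio} + 2p_{Streamly}).
∂π/∂p_{Vidio} = 254 − 6p_{Vidio} + 2p_{Streamly} = 0 ⇒ p_{Vidio} = 127/3 + (1/3)p_{Streamly}.
Similarly p_{Streamly} = 269/6 + (1/3)p_{Vidio}.
Substituting the second reaction function into the first: p_{Vidio} = 127/3 + (1/3)(269/6 + (1/3)p_{Vidio}), which gives (8/9)p_{Vidio} = 1031/18 ⇒ p_{Vidio} = 64.4375.
Then p_{Streamly} = 269/6 + (1/3)·64.4375 = 66.3125.
q_{Vidio} = 221 − 3·64.4375 + 2·66.3125 = 160.3125.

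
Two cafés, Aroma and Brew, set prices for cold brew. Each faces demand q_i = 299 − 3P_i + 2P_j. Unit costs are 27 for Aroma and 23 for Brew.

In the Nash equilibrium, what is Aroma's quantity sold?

Aroma's profit: π = (P_{Aroma} − 27)(299 − 3P_{Aroma} + 2P_{Brew}).
∂π/∂P_{Aroma} = 380 − 6P_{Aroma} + 2P_{Brew} = 0 ⇒ P_{Aroma} = 190/3 + (1/3)P_{Brew}.
Similarly P_{Brew} = 184/3 + (1/3)P_{Aroma}.
Plugging P_{Brew} into Aroma's best response: P_{Aroma} = 190/3 + (1/3)(184/3 + (1/3)P_{Aroma}) ⇒ (8/9)P_{Aroma} = 754/9, so P_{Aroma} = 94.25.
Then P_{Brew} = 184/3 + (1/3)·94.25 = 92.75.
q_{Aroma} = 299 − 3·94.25 + 2·92.75 = 201.75.

201.75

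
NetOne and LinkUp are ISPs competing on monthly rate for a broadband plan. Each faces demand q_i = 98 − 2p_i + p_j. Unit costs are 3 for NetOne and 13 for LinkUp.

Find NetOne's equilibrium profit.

2178

NetOne's profit: π = (p_{NetOne} − 3)(98 − 2p_{NetOne} + p_{LinkUp}).
∂π/∂p_{NetOne} = 104 − 4p_{NetOne} + p_{LinkUp} = 0 ⇒ p_{NetOne} = 26 + 0.25p_{LinkUp}.
Similarly p_{LinkUp} = 31 + 0.25p_{NetOne}.
Plugging p_{LinkUp} into NetOne's best response: p_{NetOne} = 26 + 0.25(31 + 0.25p_{NetOne}) ⇒ 0.9375p_{NetOne} = 33.75, so p_{NetOne} = 36.
Then p_{LinkUp} = 31 + 0.25·36 = 40.
q_{NetOne} = 98 − 2·36 + 40 = 66.
Profit = (36 − 3)·66 = 2178.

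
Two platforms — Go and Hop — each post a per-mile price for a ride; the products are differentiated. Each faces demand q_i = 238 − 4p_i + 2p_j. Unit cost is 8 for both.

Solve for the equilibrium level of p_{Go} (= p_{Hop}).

Go's profit: π = (p_{Go} − 8)(238 − 4p_{Go} + 2p_{Hop}).
∂π/∂p_{Go} = 270 − 8p_{Go} + 2p_{Hop} = 0 ⇒ p_{Go} = 33.75 + 0.25p_{Hop}.
Setting p_{Go} = p_{Hop} in the reaction function: p_{Go} = 33.75 + 0.25p_{Go}, so p_{Go} = 33.75 / 0.75 = 45.

45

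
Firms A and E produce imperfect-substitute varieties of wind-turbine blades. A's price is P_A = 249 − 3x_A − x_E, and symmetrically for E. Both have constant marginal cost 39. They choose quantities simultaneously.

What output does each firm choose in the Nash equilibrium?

Firm A's profit: π = x_A(249 − 3x_A − x_E) − 39x_A.
∂π/∂x_A = 210 − 6x_A − x_E = 0 ⇒ x_A = 35 − (1/6)x_E.
Setting x_A = x_E in the reaction function: x_A = 35 − (1/6)x_A, so x_A = 35 / (7/6) = 30.

30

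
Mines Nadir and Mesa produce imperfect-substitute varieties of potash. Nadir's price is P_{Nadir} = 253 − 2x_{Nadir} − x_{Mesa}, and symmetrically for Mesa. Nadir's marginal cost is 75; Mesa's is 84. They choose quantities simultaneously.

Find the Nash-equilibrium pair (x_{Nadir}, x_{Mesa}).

Mine Nadir's profit: π = x_{Nadir}(253 − 2x_{Nadir} − x_{Mesa}) − 75x_{Nadir}.
∂π/∂x_{Nadir} = 178 − 4x_{Nadir} − x_{Mesa} = 0 ⇒ x_{Nadir} = 44.5 − 0.25x_{Mesa}.
Similarly x_{Mesa} = 42.25 − 0.25x_{Nadir}.
Plugging x_{Mesa} into Nadir's best response: x_{Nadir} = 44.5 − 0.25(42.25 − 0.25x_{Nadir}) ⇒ 0.9375x_{Nadir} = 33.9375, so x_{Nadir} = 36.2.
Then x_{Mesa} = 42.25 − 0.25·36.2 = 33.2.

36.2, 33.2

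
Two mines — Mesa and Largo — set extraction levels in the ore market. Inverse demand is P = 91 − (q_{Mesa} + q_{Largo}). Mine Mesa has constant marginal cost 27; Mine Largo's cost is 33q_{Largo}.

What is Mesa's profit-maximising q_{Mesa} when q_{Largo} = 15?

Mine Mesa's profit: π = q_{Mesa}(91 − (q_{Mesa} + q_{Largo})) − 27q_{Mesa}.
∂π/∂q_{Mesa} = 64 − 2q_{Mesa} − q_{Largo} = 0, so q_{Mesa} = 32 − 0.5q_{Largo}.
At q_{Largo} = 15: q_{Mesa} = 32 − 0.5·15 = 24.5.

24.5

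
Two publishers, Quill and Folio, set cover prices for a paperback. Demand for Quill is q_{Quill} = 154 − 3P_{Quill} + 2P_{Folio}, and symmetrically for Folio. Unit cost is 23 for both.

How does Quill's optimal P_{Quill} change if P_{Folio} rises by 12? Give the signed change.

4

Quill's profit: π = (P_{Quill} − 23)(154 − 3P_{Quill} + 2P_{Folio}).
∂π/∂P_{Quill} = 223 − 6P_{Quill} + 2P_{Folio} = 0 ⇒ P_{Quill} = 223/6 + (1/3)P_{Folio}.
The reaction-function slope is 1/3, so a 12-unit rise in P_{Folio} moves P_{Quill} by 1/3 × 12 = 4. Quill's best response rises — the actions are strategic complements.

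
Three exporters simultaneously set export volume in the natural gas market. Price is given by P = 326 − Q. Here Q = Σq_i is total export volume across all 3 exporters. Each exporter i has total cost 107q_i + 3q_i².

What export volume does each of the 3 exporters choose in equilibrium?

21.9

A representative exporter's profit is π_i = q_i(326 − Q) − 107q_i − 3q_i², with Q = q_i + Σ_{j≠i} q_j.
First-order condition: 219 − 8q_i − Σ_{j≠i} q_j = 0.
With identical exporters, set every q_j = q: then 219 − 8q − 2q = 0, i.e. q = 219/10 = 21.9.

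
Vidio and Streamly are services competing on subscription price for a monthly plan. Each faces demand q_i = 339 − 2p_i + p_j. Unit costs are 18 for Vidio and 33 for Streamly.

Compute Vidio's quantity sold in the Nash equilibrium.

Vidio's profit: π = (p_{Vidio} − 18)(339 − 2p_{Vidio} + p_{Streamly}).
∂π/∂p_{Vidio} = 375 − 4p_{Vidio} + p_{Streamly} = 0 ⇒ p_{Vidio} = 93.75 + 0.25p_{Streamly}.
Similarly p_{Streamly} = 101.25 + 0.25p_{Vidio}.
Plugging p_{Streamly} into Vidio's best response: p_{Vidio} = 93.75 + 0.25(101.25 + 0.25p_{Vidio}) ⇒ 0.9375p_{Vidio} = 119.0625, so p_{Vidio} = 127.
Then p_{Streamly} = 101.25 + 0.25·127 = 133.
q_{Vidio} = 339 − 2·127 + 133 = 218.

218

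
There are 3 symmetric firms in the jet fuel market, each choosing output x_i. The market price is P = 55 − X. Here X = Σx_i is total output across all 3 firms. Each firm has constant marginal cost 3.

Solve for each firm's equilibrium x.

13

A representative firm's profit is π_i = x_i(55 − X) − 3x_i, with X = x_i + Σ_{j≠i} x_j.
First-order condition: 52 − 2x_i − Σ_{j≠i} x_j = 0.
Imposing symmetry (x_j = x for all j) turns Σ_{j≠i} x_j into 2x, so 52 = 4x and x = 13.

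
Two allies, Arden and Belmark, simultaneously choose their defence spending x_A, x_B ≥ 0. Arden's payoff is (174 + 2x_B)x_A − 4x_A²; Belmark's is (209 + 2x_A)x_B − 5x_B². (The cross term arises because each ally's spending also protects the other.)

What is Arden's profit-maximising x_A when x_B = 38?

Expanding Arden's payoff: 174x_A + 2x_Bx_A − 4x_A².
∂π/∂x_A = 174 + 2x_B − 8x_A = 0, so x_A = 21.75 + 0.25x_B.
At x_B = 38: x_A = 21.75 + 0.25·38 = 31.25.

31.25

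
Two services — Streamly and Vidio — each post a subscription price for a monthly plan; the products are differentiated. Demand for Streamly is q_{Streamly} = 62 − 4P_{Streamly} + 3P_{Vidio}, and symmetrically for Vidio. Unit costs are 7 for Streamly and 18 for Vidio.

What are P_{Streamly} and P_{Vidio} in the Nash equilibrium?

20.4, 24.4

Streamly's profit: π = (P_{Streamly} − 7)(62 − 4P_{Streamly} + 3P_{Vidio}).
∂π/∂P_{Streamly} = 90 − 8P_{Streamly} + 3P_{Vidio} = 0 ⇒ P_{Streamly} = 11.25 + 0.375P_{Vidio}.
Similarly P_{Vidio} = 16.75 + 0.375P_{Streamly}.
Substituting the second reaction function into the first: P_{Streamly} = 11.25 + 0.375(16.75 + 0.375P_{Streamly}), which gives (55/64)P_{Streamly} = 561/32 ⇒ P_{Streamly} = 20.4.
Then P_{Vidio} = 16.75 + 0.375·20.4 = 24.4.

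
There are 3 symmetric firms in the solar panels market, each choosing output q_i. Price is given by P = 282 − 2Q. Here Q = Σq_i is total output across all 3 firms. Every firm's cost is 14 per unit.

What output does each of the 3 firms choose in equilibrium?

A representative firm's profit is π_i = q_i(282 − 2Q) − 14q_i, with Q = q_i + Σ_{j≠i} q_j.
First-order condition: 268 − 4q_i − 2Σ_{j≠i} q_j = 0.
With identical firms, set every q_j = q: then 268 − 4q − 4q = 0, i.e. q = 268/8 = 33.5.

33.5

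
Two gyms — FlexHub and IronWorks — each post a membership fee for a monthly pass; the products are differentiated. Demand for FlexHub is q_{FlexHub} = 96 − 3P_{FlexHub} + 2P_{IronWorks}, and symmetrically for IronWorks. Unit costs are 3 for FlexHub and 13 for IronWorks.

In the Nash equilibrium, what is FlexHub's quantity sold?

75.375

FlexHub's profit: π = (P_{FlexHub} − 3)(96 − 3P_{FlexHub} + 2P_{IronWorks}).
∂π/∂P_{FlexHub} = 105 − 6P_{FlexHub} + 2P_{IronWorks} = 0 ⇒ P_{FlexHub} = 17.5 + (1/3)P_{IronWorks}.
Similarly P_{IronWorks} = 22.5 + (1/3)P_{FlexHub}.
Solving the two reaction functions simultaneously: (1 − (1/3)(1/3))P_{FlexHub} = 17.5 + (1/3)·22.5, so (8/9)P_{FlexHub} = 25 and P_{FlexHub} = 28.125.
Then P_{IronWorks} = 22.5 + (1/3)·28.125 = 31.875.
q_{FlexHub} = 96 − 3·28.125 + 2·31.875 = 75.375.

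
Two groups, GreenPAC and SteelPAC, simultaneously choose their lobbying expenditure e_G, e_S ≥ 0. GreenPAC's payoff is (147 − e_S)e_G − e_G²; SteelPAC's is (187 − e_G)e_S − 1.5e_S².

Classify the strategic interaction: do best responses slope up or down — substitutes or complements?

strategic substitutes

Expanding GreenPAC's payoff: 147e_G − e_Se_G − e_G².
∂π/∂e_G = 147 − e_S − 2e_G = 0, so e_G = 73.5 − 0.5e_S.
The best-response slope de_G/de_S = −0.5 < 0: the reaction function is downward-sloping, so the choices are strategic substitutes.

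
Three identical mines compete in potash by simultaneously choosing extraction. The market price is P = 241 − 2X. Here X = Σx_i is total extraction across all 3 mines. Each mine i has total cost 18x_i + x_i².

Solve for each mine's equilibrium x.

A representative mine's profit is π_i = x_i(241 − 2X) − 18x_i − x_i², with X = x_i + Σ_{j≠i} x_j.
First-order condition: 223 − 6x_i − 2Σ_{j≠i} x_j = 0.
Imposing symmetry (x_j = x for all j) turns Σ_{j≠i} x_j into 2x, so 223 = 10x and x = 22.3.

22.3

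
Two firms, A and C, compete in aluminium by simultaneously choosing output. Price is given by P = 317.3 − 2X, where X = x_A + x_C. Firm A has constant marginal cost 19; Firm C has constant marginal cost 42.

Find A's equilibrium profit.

5735.205

Firm A's profit: π = x_A(317.3 − 2(x_A + x_C)) − 19x_A.
∂π/∂x_A = 298.3 − 4x_A − 2x_C = 0, so x_A = 74.575 − 0.5x_C.
By the same steps for C: x_C = 68.825 − 0.5x_A.
Solving the two reaction functions simultaneously: (1 − (−0.5)(−0.5))x_A = 74.575 − 0.5·68.825, so 0.75x_A = 40.1625 and x_A = 53.55.
Then x_C = 68.825 − 0.5·53.55 = 42.05.
Price P = 317.3 − 2·95.6 = 126.1.
A's profit: (126.1 − 19)·53.55 = 5735.205.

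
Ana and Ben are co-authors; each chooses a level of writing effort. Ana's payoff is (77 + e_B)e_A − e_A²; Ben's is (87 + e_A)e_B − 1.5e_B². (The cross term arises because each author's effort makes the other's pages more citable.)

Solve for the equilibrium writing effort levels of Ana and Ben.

Expanding Ana's payoff: 77e_A + e_Be_A − e_A².
∂π/∂e_A = 77 + e_B − 2e_A = 0, so e_A = 38.5 + 0.5e_B.
Likewise for Ben: e_B = 29 + (1/3)e_A.
Solving the two reaction functions simultaneously: (1 − (0.5)(1/3))e_A = 38.5 + 0.5·29, so (5/6)e_A = 53 and e_A = 63.6.
Then e_B = 29 + (1/3)·63.6 = 50.2.

63.6, 50.2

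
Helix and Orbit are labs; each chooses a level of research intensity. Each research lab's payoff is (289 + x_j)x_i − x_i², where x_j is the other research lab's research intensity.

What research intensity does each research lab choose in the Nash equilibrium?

Helix's payoff is (289 + x_O)x_H − x_H².
∂π/∂x_H = 289 + x_O − 2x_H = 0, so x_H = 144.5 + 0.5x_O.
Setting x_H = x_O in the reaction function: x_H = 144.5 + 0.5x_H, so x_H = 144.5 / 0.5 = 289.

289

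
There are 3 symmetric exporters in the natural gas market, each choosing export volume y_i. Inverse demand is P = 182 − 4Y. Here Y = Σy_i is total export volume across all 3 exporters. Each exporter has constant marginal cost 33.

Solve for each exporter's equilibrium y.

A representative exporter's profit is π_i = y_i(182 − 4Y) − 33y_i, with Y = y_i + Σ_{j≠i} y_j.
First-order condition: 149 − 8y_i − 4Σ_{j≠i} y_j = 0.
Imposing symmetry (y_j = y for all j) turns Σ_{j≠i} y_j into 2y, so 149 = 16y and y = 9.3125.

9.3125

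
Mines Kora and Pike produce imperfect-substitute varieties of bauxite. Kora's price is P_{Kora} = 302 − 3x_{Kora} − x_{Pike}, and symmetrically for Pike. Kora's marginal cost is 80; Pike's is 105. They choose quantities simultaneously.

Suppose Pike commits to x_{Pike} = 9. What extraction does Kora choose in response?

Mine Kora's profit: π = x_{Kora}(302 − 3x_{Kora} − x_{Pike}) − 80x_{Kora}.
∂π/∂x_{Kora} = 222 − 6x_{Kora} − x_{Pike} = 0 ⇒ x_{Kora} = 37 − (1/6)x_{Pike}.
At x_{Pike} = 9: x_{Kora} = 37 − (1/6)·9 = 35.5.

35.5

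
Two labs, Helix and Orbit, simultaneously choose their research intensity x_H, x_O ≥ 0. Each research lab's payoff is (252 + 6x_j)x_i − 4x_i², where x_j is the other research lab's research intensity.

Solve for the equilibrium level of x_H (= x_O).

Helix's payoff is (252 + 6x_O)x_H − 4x_H².
∂π/∂x_H = 252 + 6x_O − 8x_H = 0, so x_H = 31.5 + 0.75x_O.
Setting x_H = x_O in the reaction function: x_H = 31.5 + 0.75x_H, so x_H = 31.5 / 0.25 = 126.

126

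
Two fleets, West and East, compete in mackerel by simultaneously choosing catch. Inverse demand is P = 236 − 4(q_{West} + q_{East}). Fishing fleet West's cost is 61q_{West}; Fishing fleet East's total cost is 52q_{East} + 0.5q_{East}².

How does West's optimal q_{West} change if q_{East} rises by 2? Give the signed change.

Fishing fleet West's profit: π = q_{West}(236 − 4(q_{West} + q_{East})) − 61q_{West}.
∂π/∂q_{West} = 175 − 8q_{West} − 4q_{East} = 0, so q_{West} = 21.875 − 0.5q_{East}.
The reaction-function slope is −0.5, so a 2-unit rise in q_{East} moves q_{West} by −0.5 × 2 = −1. West's best response falls — the actions are strategic substitutes.

-1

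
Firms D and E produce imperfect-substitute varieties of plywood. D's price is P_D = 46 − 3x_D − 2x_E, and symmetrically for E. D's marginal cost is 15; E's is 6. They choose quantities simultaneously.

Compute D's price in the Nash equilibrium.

24.9375

Firm D's profit: π = x_D(46 − 3x_D − 2x_E) − 15x_D.
∂π/∂x_D = 31 − 6x_D − 2x_E = 0 ⇒ x_D = 31/6 − (1/3)x_E.
Similarly x_E = 20/3 − (1/3)x_D.
Substituting the second reaction function into the first: x_D = 31/6 − (1/3)(20/3 − (1/3)x_D), which gives (8/9)x_D = 53/18 ⇒ x_D = 3.3125.
Then x_E = 20/3 − (1/3)·3.3125 = 5.5625.
P_D = 46 − 3·3.3125 − 2·5.5625 = 24.9375.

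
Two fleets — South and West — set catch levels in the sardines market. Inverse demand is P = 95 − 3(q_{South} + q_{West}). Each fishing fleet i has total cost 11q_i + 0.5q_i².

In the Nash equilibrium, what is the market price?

44.6

Fishing fleet South's profit: π = q_{South}(95 − 3(q_{South} + q_{West})) − 11q_{South} − 0.5q_{South}².
∂π/∂q_{South} = 84 − 7q_{South} − 3q_{West} = 0, so q_{South} = 12 − (3/7)q_{West}.
By symmetry q_{West} = q_{South}; substituting into the reaction function, (10/7)q_{South} = 12 and q_{South} = 8.4.
Equilibrium price: P = 95 − 3·16.8 = 44.6.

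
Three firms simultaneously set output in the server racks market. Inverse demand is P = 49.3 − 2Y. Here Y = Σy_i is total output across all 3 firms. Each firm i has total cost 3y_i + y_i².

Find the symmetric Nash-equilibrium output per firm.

4.63

A representative firm's profit is π_i = y_i(49.3 − 2Y) − 3y_i − y_i², with Y = y_i + Σ_{j≠i} y_j.
First-order condition: 46.3 − 6y_i − 2Σ_{j≠i} y_j = 0.
With identical firms, set every y_j = y: then 46.3 − 6y − 4y = 0, i.e. y = 46.3/10 = 4.63.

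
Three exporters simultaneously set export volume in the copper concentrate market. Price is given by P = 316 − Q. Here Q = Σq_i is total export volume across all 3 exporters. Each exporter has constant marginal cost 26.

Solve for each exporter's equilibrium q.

A representative exporter's profit is π_i = q_i(316 − Q) − 26q_i, with Q = q_i + Σ_{j≠i} q_j.
First-order condition: 290 − 2q_i − Σ_{j≠i} q_j = 0.
Imposing symmetry (q_j = q for all j) turns Σ_{j≠i} q_j into 2q, so 290 = 4q and q = 72.5.

72.5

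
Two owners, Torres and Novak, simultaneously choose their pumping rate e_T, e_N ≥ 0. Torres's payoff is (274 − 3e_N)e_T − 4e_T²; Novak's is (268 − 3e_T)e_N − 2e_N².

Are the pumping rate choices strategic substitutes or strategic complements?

strategic substitutes

Expanding Torres's payoff: 274e_T − 3e_Ne_T − 4e_T².
∂π/∂e_T = 274 − 3e_N − 8e_T = 0, so e_T = 34.25 − 0.375e_N.
The best-response slope de_T/de_N = −0.375 < 0: the reaction function is downward-sloping, so the choices are strategic substitutes.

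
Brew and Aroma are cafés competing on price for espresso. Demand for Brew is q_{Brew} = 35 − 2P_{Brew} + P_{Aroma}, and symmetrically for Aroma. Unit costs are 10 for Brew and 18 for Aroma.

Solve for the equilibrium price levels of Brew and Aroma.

19.4, 22.6

Brew's profit: π = (P_{Brew} − 10)(35 − 2P_{Brew} + P_{Aroma}).
∂π/∂P_{Brew} = 55 − 4P_{Brew} + P_{Aroma} = 0 ⇒ P_{Brew} = 13.75 + 0.25P_{Aroma}.
Similarly P_{Aroma} = 17.75 + 0.25P_{Brew}.
Substituting the second reaction function into the first: P_{Brew} = 13.75 + 0.25(17.75 + 0.25P_{Brew}), which gives 0.9375P_{Brew} = 18.1875 ⇒ P_{Brew} = 19.4.
Then P_{Aroma} = 17.75 + 0.25·19.4 = 22.6.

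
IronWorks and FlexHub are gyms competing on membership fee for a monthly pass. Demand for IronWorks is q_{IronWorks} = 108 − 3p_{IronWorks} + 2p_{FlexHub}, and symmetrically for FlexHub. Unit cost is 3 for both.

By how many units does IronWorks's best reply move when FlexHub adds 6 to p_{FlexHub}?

2

IronWorks's profit: π = (p_{IronWorks} − 3)(108 − 3p_{IronWorks} + 2p_{FlexHub}).
∂π/∂p_{IronWorks} = 117 − 6p_{IronWorks} + 2p_{FlexHub} = 0 ⇒ p_{IronWorks} = 19.5 + (1/3)p_{FlexHub}.
The reaction-function slope is 1/3, so a 6-unit rise in p_{FlexHub} moves p_{IronWorks} by 1/3 × 6 = 2. IronWorks's best response rises — the actions are strategic complements.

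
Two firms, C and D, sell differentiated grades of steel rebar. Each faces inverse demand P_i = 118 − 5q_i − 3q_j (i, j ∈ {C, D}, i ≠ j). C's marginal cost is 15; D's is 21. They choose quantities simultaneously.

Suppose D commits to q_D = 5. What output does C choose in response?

8.8

Firm C's profit: π = q_C(118 − 5q_C − 3q_D) − 15q_C.
∂π/∂q_C = 103 − 10q_C − 3q_D = 0 ⇒ q_C = 10.3 − 0.3q_D.
At q_D = 5: q_C = 10.3 − 0.3·5 = 8.8.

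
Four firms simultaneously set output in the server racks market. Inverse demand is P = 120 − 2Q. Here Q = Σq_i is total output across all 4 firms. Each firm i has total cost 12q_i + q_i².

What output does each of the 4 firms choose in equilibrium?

9

A representative firm's profit is π_i = q_i(120 − 2Q) − 12q_i − q_i², with Q = q_i + Σ_{j≠i} q_j.
First-order condition: 108 − 6q_i − 2Σ_{j≠i} q_j = 0.
With identical firms, set every q_j = q: then 108 − 6q − 6q = 0, i.e. q = 108/12 = 9.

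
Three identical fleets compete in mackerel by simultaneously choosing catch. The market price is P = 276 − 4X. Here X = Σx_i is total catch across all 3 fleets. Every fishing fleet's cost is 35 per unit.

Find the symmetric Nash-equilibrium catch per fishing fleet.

A representative fishing fleet's profit is π_i = x_i(276 − 4X) − 35x_i, with X = x_i + Σ_{j≠i} x_j.
First-order condition: 241 − 8x_i − 4Σ_{j≠i} x_j = 0.
In a symmetric equilibrium every fishing fleet chooses the same x, so Σ_{j≠i} x_j = 2x. The condition becomes 241 − 16x = 0, giving x = 241/16 = 15.0625.

15.0625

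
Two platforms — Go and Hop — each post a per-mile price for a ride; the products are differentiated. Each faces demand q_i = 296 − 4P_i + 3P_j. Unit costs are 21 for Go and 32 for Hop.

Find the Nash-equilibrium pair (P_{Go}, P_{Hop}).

78.4, 82.4

Go's profit: π = (P_{Go} − 21)(296 − 4P_{Go} + 3P_{Hop}).
∂π/∂P_{Go} = 380 − 8P_{Go} + 3P_{Hop} = 0 ⇒ P_{Go} = 47.5 + 0.375P_{Hop}.
Similarly P_{Hop} = 53 + 0.375P_{Go}.
Plugging P_{Hop} into Go's best response: P_{Go} = 47.5 + 0.375(53 + 0.375P_{Go}) ⇒ (55/64)P_{Go} = 67.375, so P_{Go} = 78.4.
Then P_{Hop} = 53 + 0.375·78.4 = 82.4.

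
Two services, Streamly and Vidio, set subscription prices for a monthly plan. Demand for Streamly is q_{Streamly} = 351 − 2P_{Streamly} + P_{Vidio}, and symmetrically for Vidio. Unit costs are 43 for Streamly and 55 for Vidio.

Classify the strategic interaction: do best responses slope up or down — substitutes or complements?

strategic complements

Streamly's profit: π = (P_{Streamly} − 43)(351 − 2P_{Streamly} + P_{Vidio}).
∂π/∂P_{Streamly} = 437 − 4P_{Streamly} + P_{Vidio} = 0 ⇒ P_{Streamly} = 109.25 + 0.25P_{Vidio}.
The best-response slope dP_{Streamly}/dP_{Vidio} = 0.25 > 0: the reaction function is upward-sloping, so the choices are strategic complements.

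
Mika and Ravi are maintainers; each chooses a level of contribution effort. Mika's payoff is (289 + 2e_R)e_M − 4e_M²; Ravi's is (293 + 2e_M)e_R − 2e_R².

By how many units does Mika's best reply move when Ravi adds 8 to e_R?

Expanding Mika's payoff: 289e_M + 2e_Re_M − 4e_M².
∂π/∂e_M = 289 + 2e_R − 8e_M = 0, so e_M = 36.125 + 0.25e_R.
The reaction-function slope is 0.25, so an 8-unit rise in e_R moves e_M by 0.25 × 8 = 2. Mika's best response rises — the actions are strategic complements.

2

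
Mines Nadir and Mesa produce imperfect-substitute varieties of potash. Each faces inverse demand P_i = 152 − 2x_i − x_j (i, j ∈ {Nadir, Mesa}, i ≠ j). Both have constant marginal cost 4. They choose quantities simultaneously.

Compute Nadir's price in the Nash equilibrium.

63.2

Mine Nadir's profit: π = x_{Nadir}(152 − 2x_{Nadir} − x_{Mesa}) − 4x_{Nadir}.
∂π/∂x_{Nadir} = 148 − 4x_{Nadir} − x_{Mesa} = 0 ⇒ x_{Nadir} = 37 − 0.25x_{Mesa}.
The game is symmetric, so in equilibrium x_{Mesa} = x_{Nadir}: the reaction function gives 1.25x_{Nadir} = 37, hence x_{Nadir} = 29.6.
P_{Nadir} = 152 − 2·29.6 − 29.6 = 63.2.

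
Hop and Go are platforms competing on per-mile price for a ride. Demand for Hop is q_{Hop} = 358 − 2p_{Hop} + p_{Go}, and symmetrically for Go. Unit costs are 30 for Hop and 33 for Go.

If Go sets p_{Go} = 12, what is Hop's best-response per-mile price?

Hop's profit: π = (p_{Hop} − 30)(358 − 2p_{Hop} + p_{Go}).
∂π/∂p_{Hop} = 418 − 4p_{Hop} + p_{Go} = 0 ⇒ p_{Hop} = 104.5 + 0.25p_{Go}.
At p_{Go} = 12: p_{Hop} = 104.5 + 0.25·12 = 107.5.

107.5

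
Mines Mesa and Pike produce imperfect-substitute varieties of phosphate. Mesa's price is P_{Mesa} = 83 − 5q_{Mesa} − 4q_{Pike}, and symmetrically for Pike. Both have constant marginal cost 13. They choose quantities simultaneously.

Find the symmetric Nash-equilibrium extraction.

5

Mine Mesa's profit: π = q_{Mesa}(83 − 5q_{Mesa} − 4q_{Pike}) − 13q_{Mesa}.
∂π/∂q_{Mesa} = 70 − 10q_{Mesa} − 4q_{Pike} = 0 ⇒ q_{Mesa} = 7 − 0.4q_{Pike}.
Setting q_{Mesa} = q_{Pike} in the reaction function: q_{Mesa} = 7 − 0.4q_{Mesa}, so q_{Mesa} = 7 / 1.4 = 5.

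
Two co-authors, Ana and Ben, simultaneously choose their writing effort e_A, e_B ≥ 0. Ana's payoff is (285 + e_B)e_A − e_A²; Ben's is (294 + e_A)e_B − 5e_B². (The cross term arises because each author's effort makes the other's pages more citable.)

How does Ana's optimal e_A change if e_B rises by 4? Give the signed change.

Expanding Ana's payoff: 285e_A + e_Be_A − e_A².
∂π/∂e_A = 285 + e_B − 2e_A = 0, so e_A = 142.5 + 0.5e_B.
The reaction-function slope is 0.5, so a 4-unit rise in e_B moves e_A by 0.5 × 4 = 2. Ana's best response rises — the actions are strategic complements.

2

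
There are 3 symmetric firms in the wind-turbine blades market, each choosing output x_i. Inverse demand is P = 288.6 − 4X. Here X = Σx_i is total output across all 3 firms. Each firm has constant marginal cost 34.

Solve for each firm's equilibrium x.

15.9125

A representative firm's profit is π_i = x_i(288.6 − 4X) − 34x_i, with X = x_i + Σ_{j≠i} x_j.
First-order condition: 254.6 − 8x_i − 4Σ_{j≠i} x_j = 0.
Imposing symmetry (x_j = x for all j) turns Σ_{j≠i} x_j into 2x, so 254.6 = 16x and x = 15.9125.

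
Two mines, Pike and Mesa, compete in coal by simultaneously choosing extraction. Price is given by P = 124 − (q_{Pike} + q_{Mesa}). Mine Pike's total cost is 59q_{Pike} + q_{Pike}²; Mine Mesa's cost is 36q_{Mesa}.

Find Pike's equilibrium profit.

72

Mine Pike's profit: π = q_{Pike}(124 − (q_{Pike} + q_{Mesa})) − 59q_{Pike} − q_{Pike}².
∂π/∂q_{Pike} = 65 − 4q_{Pike} − q_{Mesa} = 0, so q_{Pike} = 16.25 − 0.25q_{Mesa}.
For Mesa: ∂π/∂q_{Mesa} = 88 − 2q_{Mesa} − q_{Pike} = 0 ⇒ q_{Mesa} = 44 − 0.5q_{Pike}.
Substituting the second reaction function into the first: q_{Pike} = 16.25 − 0.25(44 − 0.5q_{Pike}), which gives 0.875q_{Pike} = 5.25 ⇒ q_{Pike} = 6.
Then q_{Mesa} = 44 − 0.5·6 = 41.
Price P = 124 − 47 = 77.
Pike's profit: (77 − 59)·6 − (6)² = 72.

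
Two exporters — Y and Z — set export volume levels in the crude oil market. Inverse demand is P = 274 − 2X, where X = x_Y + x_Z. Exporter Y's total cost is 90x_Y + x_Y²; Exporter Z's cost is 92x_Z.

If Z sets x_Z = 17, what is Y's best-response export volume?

25

Exporter Y's profit: π = x_Y(274 − 2(x_Y + x_Z)) − 90x_Y − x_Y².
∂π/∂x_Y = 184 − 6x_Y − 2x_Z = 0, so x_Y = 92/3 − (1/3)x_Z.
At x_Z = 17: x_Y = 92/3 − (1/3)·17 = 25.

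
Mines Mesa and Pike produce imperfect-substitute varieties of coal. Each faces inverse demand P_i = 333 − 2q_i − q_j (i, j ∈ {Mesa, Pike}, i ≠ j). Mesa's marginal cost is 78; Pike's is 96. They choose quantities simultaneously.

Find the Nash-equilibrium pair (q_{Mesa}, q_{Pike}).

52.2, 46.2

Mine Mesa's profit: π = q_{Mesa}(333 − 2q_{Mesa} − q_{Pike}) − 78q_{Mesa}.
∂π/∂q_{Mesa} = 255 − 4q_{Mesa} − q_{Pike} = 0 ⇒ q_{Mesa} = 63.75 − 0.25q_{Pike}.
Similarly q_{Pike} = 59.25 − 0.25q_{Mesa}.
Plugging q_{Pike} into Mesa's best response: q_{Mesa} = 63.75 − 0.25(59.25 − 0.25q_{Mesa}) ⇒ 0.9375q_{Mesa} = 48.9375, so q_{Mesa} = 52.2.
Then q_{Pike} = 59.25 − 0.25·52.2 = 46.2.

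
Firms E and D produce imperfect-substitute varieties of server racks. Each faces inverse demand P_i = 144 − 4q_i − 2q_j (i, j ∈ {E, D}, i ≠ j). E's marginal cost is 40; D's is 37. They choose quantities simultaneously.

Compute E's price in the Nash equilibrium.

Firm E's profit: π = q_E(144 − 4q_E − 2q_D) − 40q_E.
∂π/∂q_E = 104 − 8q_E − 2q_D = 0 ⇒ q_E = 13 − 0.25q_D.
Similarly q_D = 13.375 − 0.25q_E.
Plugging q_D into E's best response: q_E = 13 − 0.25(13.375 − 0.25q_E) ⇒ 0.9375q_E = 309/32, so q_E = 10.3.
Then q_D = 13.375 − 0.25·10.3 = 10.8.
P_E = 144 − 4·10.3 − 2·10.8 = 81.2.

81.2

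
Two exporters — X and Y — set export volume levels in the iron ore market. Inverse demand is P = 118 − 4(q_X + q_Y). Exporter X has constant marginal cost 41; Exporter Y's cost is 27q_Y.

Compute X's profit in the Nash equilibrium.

Exporter X's profit: π = q_X(118 − 4(q_X + q_Y)) − 41q_X.
∂π/∂q_X = 77 − 8q_X − 4q_Y = 0, so q_X = 9.625 − 0.5q_Y.
By the same steps for Y: q_Y = 11.375 − 0.5q_X.
Solving the two reaction functions simultaneously: (1 − (−0.5)(−0.5))q_X = 9.625 − 0.5·11.375, so 0.75q_X = 3.9375 and q_X = 5.25.
Then q_Y = 11.375 − 0.5·5.25 = 8.75.
Price P = 118 − 4·14 = 62.
X's profit: (62 − 41)·5.25 = 110.25.

110.25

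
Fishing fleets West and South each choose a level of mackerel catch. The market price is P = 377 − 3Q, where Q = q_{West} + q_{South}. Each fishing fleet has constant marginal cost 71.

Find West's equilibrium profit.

3468

Fishing fleet West's profit: π = q_{West}(377 − 3(q_{West} + q_{South})) − 71q_{West}.
∂π/∂q_{West} = 306 − 6q_{West} − 3q_{South} = 0, so q_{West} = 51 − 0.5q_{South}.
By symmetry q_{South} = q_{West}; substituting into the reaction function, 1.5q_{West} = 51 and q_{West} = 34.
Price P = 377 − 3·68 = 173.
West's profit: (173 − 71)·34 = 3468.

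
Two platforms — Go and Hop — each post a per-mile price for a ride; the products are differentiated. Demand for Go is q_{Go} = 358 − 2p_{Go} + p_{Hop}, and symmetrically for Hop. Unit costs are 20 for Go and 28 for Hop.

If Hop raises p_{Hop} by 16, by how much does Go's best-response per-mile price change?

Go's profit: π = (p_{Go} − 20)(358 − 2p_{Go} + p_{Hop}).
∂π/∂p_{Go} = 398 − 4p_{Go} + p_{Hop} = 0 ⇒ p_{Go} = 99.5 + 0.25p_{Hop}.
The reaction-function slope is 0.25, so a 16-unit rise in p_{Hop} moves p_{Go} by 0.25 × 16 = 4. Go's best response rises — the actions are strategic complements.

4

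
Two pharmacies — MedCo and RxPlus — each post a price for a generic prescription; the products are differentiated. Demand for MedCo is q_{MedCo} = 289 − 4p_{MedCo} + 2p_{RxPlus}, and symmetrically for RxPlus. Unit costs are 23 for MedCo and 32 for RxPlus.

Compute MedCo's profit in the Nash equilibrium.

MedCo's profit: π = (p_{MedCo} − 23)(289 − 4p_{MedCo} + 2p_{RxPlus}).
∂π/∂p_{MedCo} = 381 − 8p_{MedCo} + 2p_{RxPlus} = 0 ⇒ p_{MedCo} = 47.625 + 0.25p_{RxPlus}.
Similarly p_{RxPlus} = 52.125 + 0.25p_{MedCo}.
Solving the two reaction functions simultaneously: (1 − (0.25)(0.25))p_{MedCo} = 47.625 + 0.25·52.125, so 0.9375p_{MedCo} = 1941/32 and p_{MedCo} = 64.7.
Then p_{RxPlus} = 52.125 + 0.25·64.7 = 68.3.
q_{MedCo} = 289 − 4·64.7 + 2·68.3 = 166.8.
Profit = (64.7 − 23)·166.8 = 6955.56.

6955.56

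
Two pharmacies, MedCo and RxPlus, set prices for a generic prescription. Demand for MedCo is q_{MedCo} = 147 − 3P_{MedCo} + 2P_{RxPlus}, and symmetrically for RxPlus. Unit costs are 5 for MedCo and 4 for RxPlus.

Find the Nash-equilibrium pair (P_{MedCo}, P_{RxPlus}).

40.3125, 39.9375

MedCo's profit: π = (P_{MedCo} − 5)(147 − 3P_{MedCo} + 2P_{RxPlus}).
∂π/∂P_{MedCo} = 162 − 6P_{MedCo} + 2P_{RxPlus} = 0 ⇒ P_{MedCo} = 27 + (1/3)P_{RxPlus}.
Similarly P_{RxPlus} = 26.5 + (1/3)P_{MedCo}.
Substituting the second reaction function into the first: P_{MedCo} = 27 + (1/3)(26.5 + (1/3)P_{MedCo}), which gives (8/9)P_{MedCo} = 215/6 ⇒ P_{MedCo} = 40.3125.
Then P_{RxPlus} = 26.5 + (1/3)·40.3125 = 39.9375.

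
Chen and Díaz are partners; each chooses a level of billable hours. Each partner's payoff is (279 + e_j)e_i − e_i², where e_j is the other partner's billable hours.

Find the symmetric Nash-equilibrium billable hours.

Chen's payoff is (279 + e_D)e_C − e_C².
∂π/∂e_C = 279 + e_D − 2e_C = 0, so e_C = 139.5 + 0.5e_D.
Setting e_C = e_D in the reaction function: e_C = 139.5 + 0.5e_C, so e_C = 139.5 / 0.5 = 279.

279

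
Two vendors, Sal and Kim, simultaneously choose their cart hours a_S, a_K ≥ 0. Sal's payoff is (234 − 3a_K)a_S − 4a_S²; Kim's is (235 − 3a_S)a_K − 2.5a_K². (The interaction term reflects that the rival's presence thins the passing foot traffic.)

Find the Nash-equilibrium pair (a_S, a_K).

Expanding Sal's payoff: 234a_S − 3a_Ka_S − 4a_S².
∂π/∂a_S = 234 − 3a_K − 8a_S = 0, so a_S = 29.25 − 0.375a_K.
Likewise for Kim: a_K = 47 − 0.6a_S.
Plugging a_K into Sal's best response: a_S = 29.25 − 0.375(47 − 0.6a_S) ⇒ 0.775a_S = 11.625, so a_S = 15.
Then a_K = 47 − 0.6·15 = 38.

15, 38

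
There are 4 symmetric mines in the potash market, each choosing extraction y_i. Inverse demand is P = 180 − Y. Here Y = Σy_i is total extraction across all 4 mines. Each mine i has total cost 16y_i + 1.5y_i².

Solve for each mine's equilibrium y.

20.5

A representative mine's profit is π_i = y_i(180 − Y) − 16y_i − 1.5y_i², with Y = y_i + Σ_{j≠i} y_j.
First-order condition: 164 − 5y_i − Σ_{j≠i} y_j = 0.
Imposing symmetry (y_j = y for all j) turns Σ_{j≠i} y_j into 3y, so 164 = 8y and y = 20.5.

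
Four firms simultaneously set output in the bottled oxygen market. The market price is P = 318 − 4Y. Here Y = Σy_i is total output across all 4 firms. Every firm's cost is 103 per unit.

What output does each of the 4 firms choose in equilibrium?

10.75

A representative firm's profit is π_i = y_i(318 − 4Y) − 103y_i, with Y = y_i + Σ_{j≠i} y_j.
First-order condition: 215 − 8y_i − 4Σ_{j≠i} y_j = 0.
In a symmetric equilibrium every firm chooses the same y, so Σ_{j≠i} y_j = 3y. The condition becomes 215 − 20y = 0, giving y = 215/20 = 10.75.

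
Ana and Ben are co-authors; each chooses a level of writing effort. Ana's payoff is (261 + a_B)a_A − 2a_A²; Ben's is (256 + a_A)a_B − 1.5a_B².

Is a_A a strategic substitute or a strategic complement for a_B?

strategic complements

Expanding Ana's payoff: 261a_A + a_Ba_A − 2a_A².
∂π/∂a_A = 261 + a_B − 4a_A = 0, so a_A = 65.25 + 0.25a_B.
The best-response slope da_A/da_B = 0.25 > 0: the reaction function is upward-sloping, so the choices are strategic complements.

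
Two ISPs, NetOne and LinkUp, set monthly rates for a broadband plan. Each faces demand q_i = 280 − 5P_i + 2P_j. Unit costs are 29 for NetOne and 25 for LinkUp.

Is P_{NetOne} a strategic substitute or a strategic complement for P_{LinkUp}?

NetOne's profit: π = (P_{NetOne} − 29)(280 − 5P_{NetOne} + 2P_{LinkUp}).
∂π/∂P_{NetOne} = 425 − 10P_{NetOne} + 2P_{LinkUp} = 0 ⇒ P_{NetOne} = 42.5 + 0.2P_{LinkUp}.
The best-response slope dP_{NetOne}/dP_{LinkUp} = 0.2 > 0: the reaction function is upward-sloping, so the choices are strategic complements.

strategic complements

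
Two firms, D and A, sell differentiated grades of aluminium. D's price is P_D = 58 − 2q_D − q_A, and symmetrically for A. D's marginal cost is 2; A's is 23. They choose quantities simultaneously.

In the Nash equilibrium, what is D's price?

27.2

Firm D's profit: π = q_D(58 − 2q_D − q_A) − 2q_D.
∂π/∂q_D = 56 − 4q_D − q_A = 0 ⇒ q_D = 14 − 0.25q_A.
Similarly q_A = 8.75 − 0.25q_D.
Solving the two reaction functions simultaneously: (1 − (−0.25)(−0.25))q_D = 14 − 0.25·8.75, so 0.9375q_D = 11.8125 and q_D = 12.6.
Then q_A = 8.75 − 0.25·12.6 = 5.6.
P_D = 58 − 2·12.6 − 5.6 = 27.2.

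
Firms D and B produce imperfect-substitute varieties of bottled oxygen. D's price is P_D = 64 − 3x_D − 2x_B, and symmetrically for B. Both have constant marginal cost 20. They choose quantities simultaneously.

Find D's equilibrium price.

Firm D's profit: π = x_D(64 − 3x_D − 2x_B) − 20x_D.
∂π/∂x_D = 44 − 6x_D − 2x_B = 0 ⇒ x_D = 22/3 − (1/3)x_B.
By symmetry x_B = x_D; substituting into the reaction function, (4/3)x_D = 22/3 and x_D = 5.5.
P_D = 64 − 3·5.5 − 2·5.5 = 36.5.

36.5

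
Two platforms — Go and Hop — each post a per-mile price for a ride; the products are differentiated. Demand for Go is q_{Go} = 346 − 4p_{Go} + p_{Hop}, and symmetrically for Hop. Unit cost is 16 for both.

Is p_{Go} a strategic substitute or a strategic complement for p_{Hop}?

strategic complements

Go's profit: π = (p_{Go} − 16)(346 − 4p_{Go} + p_{Hop}).
∂π/∂p_{Go} = 410 − 8p_{Go} + p_{Hop} = 0 ⇒ p_{Go} = 51.25 + 0.125p_{Hop}.
The best-response slope dp_{Go}/dp_{Hop} = 0.125 > 0: the reaction function is upward-sloping, so the choices are strategic complements.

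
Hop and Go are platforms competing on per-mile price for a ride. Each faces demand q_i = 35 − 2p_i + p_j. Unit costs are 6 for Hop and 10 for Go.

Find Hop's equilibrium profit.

Hop's profit: π = (p_{Hop} − 6)(35 − 2p_{Hop} + p_{Go}).
∂π/∂p_{Hop} = 47 − 4p_{Hop} + p_{Go} = 0 ⇒ p_{Hop} = 11.75 + 0.25p_{Go}.
Similarly p_{Go} = 13.75 + 0.25p_{Hop}.
Plugging p_{Go} into Hop's best response: p_{Hop} = 11.75 + 0.25(13.75 + 0.25p_{Hop}) ⇒ 0.9375p_{Hop} = 15.1875, so p_{Hop} = 16.2.
Then p_{Go} = 13.75 + 0.25·16.2 = 17.8.
q_{Hop} = 35 − 2·16.2 + 17.8 = 20.4.
Profit = (16.2 − 6)·20.4 = 208.08.

208.08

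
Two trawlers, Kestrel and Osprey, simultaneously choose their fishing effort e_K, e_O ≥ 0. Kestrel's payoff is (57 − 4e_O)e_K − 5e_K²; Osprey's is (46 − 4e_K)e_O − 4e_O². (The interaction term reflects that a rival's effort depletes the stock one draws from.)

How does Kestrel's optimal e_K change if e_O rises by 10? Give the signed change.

Expanding Kestrel's payoff: 57e_K − 4e_Oe_K − 5e_K².
∂π/∂e_K = 57 − 4e_O − 10e_K = 0, so e_K = 5.7 − 0.4e_O.
The reaction-function slope is −0.4, so a 10-unit rise in e_O moves e_K by −0.4 × 10 = −4. Kestrel's best response falls — the actions are strategic substitutes.

-4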